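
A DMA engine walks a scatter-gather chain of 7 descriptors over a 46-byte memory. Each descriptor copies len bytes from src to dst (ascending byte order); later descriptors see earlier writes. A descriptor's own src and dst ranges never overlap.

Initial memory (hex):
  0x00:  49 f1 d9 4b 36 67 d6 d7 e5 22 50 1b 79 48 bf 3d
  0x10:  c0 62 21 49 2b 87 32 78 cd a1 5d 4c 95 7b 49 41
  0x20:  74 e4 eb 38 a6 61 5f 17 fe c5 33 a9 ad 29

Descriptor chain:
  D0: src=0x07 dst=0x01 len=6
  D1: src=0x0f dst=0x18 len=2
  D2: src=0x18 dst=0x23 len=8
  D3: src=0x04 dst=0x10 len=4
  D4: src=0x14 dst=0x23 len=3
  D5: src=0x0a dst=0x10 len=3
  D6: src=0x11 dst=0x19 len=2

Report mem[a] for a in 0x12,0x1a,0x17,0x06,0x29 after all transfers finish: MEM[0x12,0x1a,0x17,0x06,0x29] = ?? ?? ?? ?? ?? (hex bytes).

MEM[0x12,0x1a,0x17,0x06,0x29] = 79 79 78 79 49

  after D0: wrote 6B at 0x01 = d7e522501b79
  after D1: wrote 2B at 0x18 = 3dc0
  after D2: wrote 8B at 0x23 = 3dc05d4c957b4941
  after D3: wrote 4B at 0x10 = 501b79d7
  after D4: wrote 3B at 0x23 = 2b8732
  after D5: wrote 3B at 0x10 = 501b79
  after D6: wrote 2B at 0x19 = 1b79
query mem[0x12]=0x79, mem[0x1a]=0x79, mem[0x17]=0x78, mem[0x06]=0x79, mem[0x29]=0x49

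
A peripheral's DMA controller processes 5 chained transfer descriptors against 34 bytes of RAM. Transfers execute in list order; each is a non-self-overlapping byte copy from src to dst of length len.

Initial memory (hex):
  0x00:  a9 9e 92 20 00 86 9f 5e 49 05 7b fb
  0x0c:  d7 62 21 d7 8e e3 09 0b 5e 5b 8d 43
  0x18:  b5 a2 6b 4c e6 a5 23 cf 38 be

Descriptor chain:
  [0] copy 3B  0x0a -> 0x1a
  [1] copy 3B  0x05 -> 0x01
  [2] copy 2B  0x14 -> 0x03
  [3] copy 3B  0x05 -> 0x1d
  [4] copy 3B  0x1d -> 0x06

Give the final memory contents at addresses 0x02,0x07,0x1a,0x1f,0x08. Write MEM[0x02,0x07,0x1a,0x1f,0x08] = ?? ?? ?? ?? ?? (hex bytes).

  after D0: wrote 3B at 0x1a = 7bfbd7
  after D1: wrote 3B at 0x01 = 869f5e
  after D2: wrote 2B at 0x03 = 5e5b
  after D3: wrote 3B at 0x1d = 869f5e
  after D4: wrote 3B at 0x06 = 869f5e
query mem[0x02]=0x9f, mem[0x07]=0x9f, mem[0x1a]=0x7b, mem[0x1f]=0x5e, mem[0x08]=0x5e

MEM[0x02,0x07,0x1a,0x1f,0x08] = 9f 9f 7b 5e 5e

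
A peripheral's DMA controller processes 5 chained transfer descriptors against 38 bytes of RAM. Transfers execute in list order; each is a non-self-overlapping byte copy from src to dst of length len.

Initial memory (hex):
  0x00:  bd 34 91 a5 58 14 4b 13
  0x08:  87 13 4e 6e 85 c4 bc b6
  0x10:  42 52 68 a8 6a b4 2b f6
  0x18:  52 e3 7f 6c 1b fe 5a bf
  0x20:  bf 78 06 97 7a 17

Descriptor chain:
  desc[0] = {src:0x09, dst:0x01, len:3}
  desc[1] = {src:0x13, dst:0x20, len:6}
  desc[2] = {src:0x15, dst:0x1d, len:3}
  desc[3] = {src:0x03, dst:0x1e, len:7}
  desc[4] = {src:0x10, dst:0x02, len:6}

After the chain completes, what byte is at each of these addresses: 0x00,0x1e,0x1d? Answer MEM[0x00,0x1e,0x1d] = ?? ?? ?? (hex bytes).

  after D0: wrote 3B at 0x01 = 134e6e
  after D1: wrote 6B at 0x20 = a86ab42bf652
  after D2: wrote 3B at 0x1d = b42bf6
  after D3: wrote 7B at 0x1e = 6e58144b138713
  after D4: wrote 6B at 0x02 = 425268a86ab4
query mem[0x00]=0xbd, mem[0x1e]=0x6e, mem[0x1d]=0xb4

MEM[0x00,0x1e,0x1d] = bd 6e b4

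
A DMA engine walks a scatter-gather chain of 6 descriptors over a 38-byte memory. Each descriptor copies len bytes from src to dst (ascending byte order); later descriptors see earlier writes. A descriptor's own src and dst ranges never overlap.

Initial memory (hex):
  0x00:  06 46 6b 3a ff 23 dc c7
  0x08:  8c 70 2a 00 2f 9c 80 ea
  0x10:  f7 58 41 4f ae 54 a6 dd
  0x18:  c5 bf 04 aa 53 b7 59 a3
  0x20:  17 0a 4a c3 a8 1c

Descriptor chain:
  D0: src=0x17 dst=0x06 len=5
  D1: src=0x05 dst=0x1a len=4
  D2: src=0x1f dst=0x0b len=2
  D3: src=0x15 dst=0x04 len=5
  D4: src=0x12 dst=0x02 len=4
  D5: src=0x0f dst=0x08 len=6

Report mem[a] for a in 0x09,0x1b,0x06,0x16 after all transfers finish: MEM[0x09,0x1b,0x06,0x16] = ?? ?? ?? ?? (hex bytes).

MEM[0x09,0x1b,0x06,0x16] = f7 dd dd a6

D0: mem[0x06..0x0a] <- [dd c5 bf 04 aa]
D1: mem[0x1a..0x1d] <- [23 dd c5 bf]
D2: mem[0x0b..0x0c] <- [a3 17]
D3: mem[0x04..0x08] <- [54 a6 dd c5 bf]
D4: mem[0x02..0x05] <- [41 4f ae 54]
D5: mem[0x08..0x0d] <- [ea f7 58 41 4f ae]
query mem[0x09]=0xf7, mem[0x1b]=0xdd, mem[0x06]=0xdd, mem[0x16]=0xa6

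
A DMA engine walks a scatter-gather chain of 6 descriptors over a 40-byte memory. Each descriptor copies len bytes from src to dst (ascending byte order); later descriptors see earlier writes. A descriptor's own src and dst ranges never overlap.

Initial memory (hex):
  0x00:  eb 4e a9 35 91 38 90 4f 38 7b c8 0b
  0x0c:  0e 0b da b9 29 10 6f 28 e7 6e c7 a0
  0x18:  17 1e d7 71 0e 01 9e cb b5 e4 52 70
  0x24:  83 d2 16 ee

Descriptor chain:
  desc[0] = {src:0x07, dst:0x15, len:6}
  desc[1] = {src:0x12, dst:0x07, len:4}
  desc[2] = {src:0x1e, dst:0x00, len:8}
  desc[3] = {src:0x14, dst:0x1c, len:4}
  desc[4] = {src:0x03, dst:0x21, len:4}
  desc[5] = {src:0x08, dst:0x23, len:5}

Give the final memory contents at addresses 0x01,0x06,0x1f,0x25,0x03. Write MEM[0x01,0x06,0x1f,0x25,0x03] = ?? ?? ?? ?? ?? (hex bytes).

MEM[0x01,0x06,0x1f,0x25,0x03] = cb 83 7b 4f e4

D0: mem[0x15..0x1a] <- [4f 38 7b c8 0b 0e]
D1: mem[0x07..0x0a] <- [6f 28 e7 4f]
D2: mem[0x00..0x07] <- [9e cb b5 e4 52 70 83 d2]
D3: mem[0x1c..0x1f] <- [e7 4f 38 7b]
D4: mem[0x21..0x24] <- [e4 52 70 83]
D5: mem[0x23..0x27] <- [28 e7 4f 0b 0e]
query mem[0x01]=0xcb, mem[0x06]=0x83, mem[0x1f]=0x7b, mem[0x25]=0x4f, mem[0x03]=0xe4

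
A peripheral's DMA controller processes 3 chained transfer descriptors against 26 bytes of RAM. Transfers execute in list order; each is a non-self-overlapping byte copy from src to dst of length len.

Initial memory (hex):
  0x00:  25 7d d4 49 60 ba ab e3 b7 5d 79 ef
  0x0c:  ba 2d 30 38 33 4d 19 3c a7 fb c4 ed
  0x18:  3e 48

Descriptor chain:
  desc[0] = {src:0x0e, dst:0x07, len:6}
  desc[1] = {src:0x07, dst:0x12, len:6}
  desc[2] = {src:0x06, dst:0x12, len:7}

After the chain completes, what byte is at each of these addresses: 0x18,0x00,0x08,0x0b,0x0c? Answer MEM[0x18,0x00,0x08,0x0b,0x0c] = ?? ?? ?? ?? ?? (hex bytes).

D0: mem[0x07..0x0c] <- [30 38 33 4d 19 3c]
D1: mem[0x12..0x17] <- [30 38 33 4d 19 3c]
D2: mem[0x12..0x18] <- [ab 30 38 33 4d 19 3c]
query mem[0x18]=0x3c, mem[0x00]=0x25, mem[0x08]=0x38, mem[0x0b]=0x19, mem[0x0c]=0x3c

MEM[0x18,0x00,0x08,0x0b,0x0c] = 3c 25 38 19 3c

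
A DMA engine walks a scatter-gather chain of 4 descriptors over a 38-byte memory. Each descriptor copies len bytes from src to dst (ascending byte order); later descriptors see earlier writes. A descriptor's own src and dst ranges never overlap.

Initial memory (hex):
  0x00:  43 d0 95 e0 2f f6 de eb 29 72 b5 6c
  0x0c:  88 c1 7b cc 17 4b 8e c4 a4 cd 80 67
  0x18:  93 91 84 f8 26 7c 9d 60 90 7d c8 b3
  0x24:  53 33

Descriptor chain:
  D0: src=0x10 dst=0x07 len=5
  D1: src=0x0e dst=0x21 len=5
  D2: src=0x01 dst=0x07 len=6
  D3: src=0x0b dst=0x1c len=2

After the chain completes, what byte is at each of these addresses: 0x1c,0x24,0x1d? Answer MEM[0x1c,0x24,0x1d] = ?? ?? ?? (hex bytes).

MEM[0x1c,0x24,0x1d] = f6 4b de

D0: mem[0x07..0x0b] <- [17 4b 8e c4 a4]
D1: mem[0x21..0x25] <- [7b cc 17 4b 8e]
D2: mem[0x07..0x0c] <- [d0 95 e0 2f f6 de]
D3: mem[0x1c..0x1d] <- [f6 de]
query mem[0x1c]=0xf6, mem[0x24]=0x4b, mem[0x1d]=0xde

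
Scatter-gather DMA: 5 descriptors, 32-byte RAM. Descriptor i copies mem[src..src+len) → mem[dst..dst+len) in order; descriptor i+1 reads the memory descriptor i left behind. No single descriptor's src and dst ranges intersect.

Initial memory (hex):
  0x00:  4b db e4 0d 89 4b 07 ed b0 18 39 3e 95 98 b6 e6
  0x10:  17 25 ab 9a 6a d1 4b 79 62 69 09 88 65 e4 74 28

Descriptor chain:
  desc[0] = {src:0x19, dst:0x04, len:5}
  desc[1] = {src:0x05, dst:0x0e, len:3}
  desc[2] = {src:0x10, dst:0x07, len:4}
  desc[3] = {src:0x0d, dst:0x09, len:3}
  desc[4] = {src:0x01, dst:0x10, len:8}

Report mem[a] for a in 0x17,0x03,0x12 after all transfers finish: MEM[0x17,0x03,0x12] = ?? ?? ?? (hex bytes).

D0: mem[0x04..0x08] <- [69 09 88 65 e4]
D1: mem[0x0e..0x10] <- [09 88 65]
D2: mem[0x07..0x0a] <- [65 25 ab 9a]
D3: mem[0x09..0x0b] <- [98 09 88]
D4: mem[0x10..0x17] <- [db e4 0d 69 09 88 65 25]
query mem[0x17]=0x25, mem[0x03]=0x0d, mem[0x12]=0x0d

MEM[0x17,0x03,0x12] = 25 0d 0d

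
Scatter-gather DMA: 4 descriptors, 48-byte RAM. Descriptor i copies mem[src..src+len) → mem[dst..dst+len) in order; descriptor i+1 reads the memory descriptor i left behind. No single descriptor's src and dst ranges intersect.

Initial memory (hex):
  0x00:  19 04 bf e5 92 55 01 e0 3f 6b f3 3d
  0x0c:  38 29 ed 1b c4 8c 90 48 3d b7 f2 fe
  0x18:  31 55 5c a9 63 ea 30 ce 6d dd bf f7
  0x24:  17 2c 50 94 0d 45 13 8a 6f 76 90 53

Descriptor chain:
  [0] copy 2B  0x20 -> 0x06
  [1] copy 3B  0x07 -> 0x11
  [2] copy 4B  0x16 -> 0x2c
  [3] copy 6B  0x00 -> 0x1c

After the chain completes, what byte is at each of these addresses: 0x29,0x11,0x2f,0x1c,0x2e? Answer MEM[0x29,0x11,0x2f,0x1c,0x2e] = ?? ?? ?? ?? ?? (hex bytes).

#0 dst[0x06+2] := {0x6d,0xdd}
#1 dst[0x11+3] := {0xdd,0x3f,0x6b}
#2 dst[0x2c+4] := {0xf2,0xfe,0x31,0x55}
#3 dst[0x1c+6] := {0x19,0x04,0xbf,0xe5,0x92,0x55}
query mem[0x29]=0x45, mem[0x11]=0xdd, mem[0x2f]=0x55, mem[0x1c]=0x19, mem[0x2e]=0x31

MEM[0x29,0x11,0x2f,0x1c,0x2e] = 45 dd 55 19 31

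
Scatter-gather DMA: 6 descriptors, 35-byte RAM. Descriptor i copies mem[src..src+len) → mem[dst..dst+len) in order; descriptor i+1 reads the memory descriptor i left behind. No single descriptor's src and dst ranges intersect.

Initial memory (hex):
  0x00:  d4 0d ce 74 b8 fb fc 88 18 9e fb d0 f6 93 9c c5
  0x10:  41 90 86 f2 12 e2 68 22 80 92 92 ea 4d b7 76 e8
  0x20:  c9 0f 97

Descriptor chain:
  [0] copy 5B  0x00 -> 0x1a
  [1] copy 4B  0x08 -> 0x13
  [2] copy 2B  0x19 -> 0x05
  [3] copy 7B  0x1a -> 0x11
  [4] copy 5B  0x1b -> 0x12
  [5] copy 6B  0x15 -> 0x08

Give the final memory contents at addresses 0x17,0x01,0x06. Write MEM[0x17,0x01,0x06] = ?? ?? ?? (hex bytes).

MEM[0x17,0x01,0x06] = c9 0d d4

D0: mem[0x1a..0x1e] <- [d4 0d ce 74 b8]
D1: mem[0x13..0x16] <- [18 9e fb d0]
D2: mem[0x05..0x06] <- [92 d4]
D3: mem[0x11..0x17] <- [d4 0d ce 74 b8 e8 c9]
D4: mem[0x12..0x16] <- [0d ce 74 b8 e8]
D5: mem[0x08..0x0d] <- [b8 e8 c9 80 92 d4]
query mem[0x17]=0xc9, mem[0x01]=0x0d, mem[0x06]=0xd4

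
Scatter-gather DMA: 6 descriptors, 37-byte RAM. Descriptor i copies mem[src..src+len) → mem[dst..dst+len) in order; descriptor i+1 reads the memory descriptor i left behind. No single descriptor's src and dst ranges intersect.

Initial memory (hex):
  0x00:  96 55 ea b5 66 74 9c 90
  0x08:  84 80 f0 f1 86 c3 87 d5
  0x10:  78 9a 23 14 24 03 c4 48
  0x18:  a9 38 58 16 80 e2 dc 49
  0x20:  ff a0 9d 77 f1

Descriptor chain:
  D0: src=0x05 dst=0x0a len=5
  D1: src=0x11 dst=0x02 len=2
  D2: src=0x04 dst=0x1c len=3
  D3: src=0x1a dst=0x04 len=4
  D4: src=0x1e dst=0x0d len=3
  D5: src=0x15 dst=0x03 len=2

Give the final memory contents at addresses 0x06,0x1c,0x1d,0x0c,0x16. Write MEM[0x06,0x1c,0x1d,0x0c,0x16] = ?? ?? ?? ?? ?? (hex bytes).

D0: mem[0x0a..0x0e] <- [74 9c 90 84 80]
D1: mem[0x02..0x03] <- [9a 23]
D2: mem[0x1c..0x1e] <- [66 74 9c]
D3: mem[0x04..0x07] <- [58 16 66 74]
D4: mem[0x0d..0x0f] <- [9c 49 ff]
D5: mem[0x03..0x04] <- [03 c4]
query mem[0x06]=0x66, mem[0x1c]=0x66, mem[0x1d]=0x74, mem[0x0c]=0x90, mem[0x16]=0xc4

MEM[0x06,0x1c,0x1d,0x0c,0x16] = 66 66 74 90 c4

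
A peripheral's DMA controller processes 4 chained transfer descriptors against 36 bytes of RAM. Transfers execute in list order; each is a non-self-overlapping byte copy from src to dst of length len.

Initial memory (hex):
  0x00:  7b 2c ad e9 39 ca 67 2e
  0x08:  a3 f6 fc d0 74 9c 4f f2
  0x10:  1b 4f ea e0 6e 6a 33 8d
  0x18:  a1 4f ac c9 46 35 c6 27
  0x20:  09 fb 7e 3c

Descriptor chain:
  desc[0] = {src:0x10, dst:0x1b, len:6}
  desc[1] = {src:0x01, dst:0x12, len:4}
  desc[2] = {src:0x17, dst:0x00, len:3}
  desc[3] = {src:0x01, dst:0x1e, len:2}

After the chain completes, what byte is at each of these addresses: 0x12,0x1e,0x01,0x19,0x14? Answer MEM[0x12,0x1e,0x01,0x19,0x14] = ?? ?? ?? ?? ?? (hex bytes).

[0] 0x10->0x1b len=6 : 1b 4f ea e0 6e 6a
[1] 0x01->0x12 len=4 : 2c ad e9 39
[2] 0x17->0x00 len=3 : 8d a1 4f
[3] 0x01->0x1e len=2 : a1 4f
query mem[0x12]=0x2c, mem[0x1e]=0xa1, mem[0x01]=0xa1, mem[0x19]=0x4f, mem[0x14]=0xe9

MEM[0x12,0x1e,0x01,0x19,0x14] = 2c a1 a1 4f e9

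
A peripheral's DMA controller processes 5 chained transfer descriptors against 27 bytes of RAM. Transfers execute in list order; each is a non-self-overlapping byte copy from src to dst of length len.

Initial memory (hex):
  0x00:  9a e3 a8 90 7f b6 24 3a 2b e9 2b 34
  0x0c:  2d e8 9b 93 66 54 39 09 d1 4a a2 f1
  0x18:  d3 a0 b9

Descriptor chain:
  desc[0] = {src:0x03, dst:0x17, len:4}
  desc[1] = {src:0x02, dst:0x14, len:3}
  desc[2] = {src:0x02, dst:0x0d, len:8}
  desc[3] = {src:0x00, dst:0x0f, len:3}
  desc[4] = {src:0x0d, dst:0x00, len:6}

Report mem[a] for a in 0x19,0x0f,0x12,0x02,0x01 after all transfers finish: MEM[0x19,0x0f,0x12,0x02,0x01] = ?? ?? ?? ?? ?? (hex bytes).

  after D0: wrote 4B at 0x17 = 907fb624
  after D1: wrote 3B at 0x14 = a8907f
  after D2: wrote 8B at 0x0d = a8907fb6243a2be9
  after D3: wrote 3B at 0x0f = 9ae3a8
  after D4: wrote 6B at 0x00 = a8909ae3a83a
query mem[0x19]=0xb6, mem[0x0f]=0x9a, mem[0x12]=0x3a, mem[0x02]=0x9a, mem[0x01]=0x90

MEM[0x19,0x0f,0x12,0x02,0x01] = b6 9a 3a 9a 90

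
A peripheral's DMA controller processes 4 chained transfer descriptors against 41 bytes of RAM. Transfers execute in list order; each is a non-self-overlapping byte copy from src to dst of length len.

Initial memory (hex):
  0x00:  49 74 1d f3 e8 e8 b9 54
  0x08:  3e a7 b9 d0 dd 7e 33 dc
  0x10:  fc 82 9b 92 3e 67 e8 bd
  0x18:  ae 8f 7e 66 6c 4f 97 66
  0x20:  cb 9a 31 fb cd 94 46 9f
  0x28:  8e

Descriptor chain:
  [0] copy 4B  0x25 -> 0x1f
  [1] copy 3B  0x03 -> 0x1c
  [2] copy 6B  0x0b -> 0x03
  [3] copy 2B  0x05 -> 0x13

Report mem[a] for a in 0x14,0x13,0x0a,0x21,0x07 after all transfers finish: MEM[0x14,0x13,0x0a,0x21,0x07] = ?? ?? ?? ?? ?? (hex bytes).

MEM[0x14,0x13,0x0a,0x21,0x07] = 33 7e b9 9f dc

D0: mem[0x1f..0x22] <- [94 46 9f 8e]
D1: mem[0x1c..0x1e] <- [f3 e8 e8]
D2: mem[0x03..0x08] <- [d0 dd 7e 33 dc fc]
D3: mem[0x13..0x14] <- [7e 33]
query mem[0x14]=0x33, mem[0x13]=0x7e, mem[0x0a]=0xb9, mem[0x21]=0x9f, mem[0x07]=0xdc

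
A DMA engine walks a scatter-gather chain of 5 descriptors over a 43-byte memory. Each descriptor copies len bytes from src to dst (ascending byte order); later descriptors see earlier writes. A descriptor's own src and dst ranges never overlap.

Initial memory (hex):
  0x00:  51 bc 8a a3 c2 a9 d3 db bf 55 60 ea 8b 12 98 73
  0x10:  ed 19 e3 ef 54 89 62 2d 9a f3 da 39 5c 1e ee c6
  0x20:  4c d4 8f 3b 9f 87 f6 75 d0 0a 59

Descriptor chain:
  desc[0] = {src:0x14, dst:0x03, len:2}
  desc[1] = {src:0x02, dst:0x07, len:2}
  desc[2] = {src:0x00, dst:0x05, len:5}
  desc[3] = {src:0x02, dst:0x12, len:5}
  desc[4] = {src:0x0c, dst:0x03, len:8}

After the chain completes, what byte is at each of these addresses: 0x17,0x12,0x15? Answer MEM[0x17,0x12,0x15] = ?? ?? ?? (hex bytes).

[0] 0x14->0x03 len=2 : 54 89
[1] 0x02->0x07 len=2 : 8a 54
[2] 0x00->0x05 len=5 : 51 bc 8a 54 89
[3] 0x02->0x12 len=5 : 8a 54 89 51 bc
[4] 0x0c->0x03 len=8 : 8b 12 98 73 ed 19 8a 54
query mem[0x17]=0x2d, mem[0x12]=0x8a, mem[0x15]=0x51

MEM[0x17,0x12,0x15] = 2d 8a 51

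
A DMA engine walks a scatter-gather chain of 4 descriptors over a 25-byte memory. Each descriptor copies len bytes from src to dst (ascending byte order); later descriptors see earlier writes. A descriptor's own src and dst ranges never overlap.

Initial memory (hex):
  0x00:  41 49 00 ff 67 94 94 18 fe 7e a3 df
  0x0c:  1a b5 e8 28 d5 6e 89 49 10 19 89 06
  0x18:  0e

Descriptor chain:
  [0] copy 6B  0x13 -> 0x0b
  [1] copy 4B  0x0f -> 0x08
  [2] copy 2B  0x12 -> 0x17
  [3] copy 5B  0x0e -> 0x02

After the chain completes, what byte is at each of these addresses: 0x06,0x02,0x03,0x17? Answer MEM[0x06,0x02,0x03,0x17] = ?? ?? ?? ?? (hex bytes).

#0 dst[0x0b+6] := {0x49,0x10,0x19,0x89,0x06,0x0e}
#1 dst[0x08+4] := {0x06,0x0e,0x6e,0x89}
#2 dst[0x17+2] := {0x89,0x49}
#3 dst[0x02+5] := {0x89,0x06,0x0e,0x6e,0x89}
query mem[0x06]=0x89, mem[0x02]=0x89, mem[0x03]=0x06, mem[0x17]=0x89

MEM[0x06,0x02,0x03,0x17] = 89 89 06 89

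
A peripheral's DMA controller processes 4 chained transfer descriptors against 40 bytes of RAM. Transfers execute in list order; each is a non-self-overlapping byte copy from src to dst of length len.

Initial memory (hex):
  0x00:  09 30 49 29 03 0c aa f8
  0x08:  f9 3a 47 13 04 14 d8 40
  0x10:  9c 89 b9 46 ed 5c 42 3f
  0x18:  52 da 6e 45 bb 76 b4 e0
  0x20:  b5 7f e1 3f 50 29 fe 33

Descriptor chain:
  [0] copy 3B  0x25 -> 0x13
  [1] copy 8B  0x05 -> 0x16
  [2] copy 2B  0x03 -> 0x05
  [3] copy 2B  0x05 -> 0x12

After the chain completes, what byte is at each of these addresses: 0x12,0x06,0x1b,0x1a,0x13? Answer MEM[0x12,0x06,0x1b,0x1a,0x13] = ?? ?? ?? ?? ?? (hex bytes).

  after D0: wrote 3B at 0x13 = 29fe33
  after D1: wrote 8B at 0x16 = 0caaf8f93a471304
  after D2: wrote 2B at 0x05 = 2903
  after D3: wrote 2B at 0x12 = 2903
query mem[0x12]=0x29, mem[0x06]=0x03, mem[0x1b]=0x47, mem[0x1a]=0x3a, mem[0x13]=0x03

MEM[0x12,0x06,0x1b,0x1a,0x13] = 29 03 47 3a 03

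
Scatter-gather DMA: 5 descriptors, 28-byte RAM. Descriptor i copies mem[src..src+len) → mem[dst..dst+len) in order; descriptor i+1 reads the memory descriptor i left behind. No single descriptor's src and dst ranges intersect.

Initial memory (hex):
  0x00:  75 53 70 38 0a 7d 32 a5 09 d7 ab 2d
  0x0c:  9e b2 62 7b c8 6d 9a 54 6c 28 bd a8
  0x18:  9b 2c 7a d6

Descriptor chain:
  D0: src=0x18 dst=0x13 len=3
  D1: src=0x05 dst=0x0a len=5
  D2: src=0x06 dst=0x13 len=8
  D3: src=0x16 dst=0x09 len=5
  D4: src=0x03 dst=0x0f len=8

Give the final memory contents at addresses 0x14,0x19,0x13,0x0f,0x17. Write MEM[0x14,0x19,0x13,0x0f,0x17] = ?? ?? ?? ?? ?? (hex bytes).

MEM[0x14,0x19,0x13,0x0f,0x17] = 09 a5 a5 38 7d

#0 dst[0x13+3] := {0x9b,0x2c,0x7a}
#1 dst[0x0a+5] := {0x7d,0x32,0xa5,0x09,0xd7}
#2 dst[0x13+8] := {0x32,0xa5,0x09,0xd7,0x7d,0x32,0xa5,0x09}
#3 dst[0x09+5] := {0xd7,0x7d,0x32,0xa5,0x09}
#4 dst[0x0f+8] := {0x38,0x0a,0x7d,0x32,0xa5,0x09,0xd7,0x7d}
query mem[0x14]=0x09, mem[0x19]=0xa5, mem[0x13]=0xa5, mem[0x0f]=0x38, mem[0x17]=0x7d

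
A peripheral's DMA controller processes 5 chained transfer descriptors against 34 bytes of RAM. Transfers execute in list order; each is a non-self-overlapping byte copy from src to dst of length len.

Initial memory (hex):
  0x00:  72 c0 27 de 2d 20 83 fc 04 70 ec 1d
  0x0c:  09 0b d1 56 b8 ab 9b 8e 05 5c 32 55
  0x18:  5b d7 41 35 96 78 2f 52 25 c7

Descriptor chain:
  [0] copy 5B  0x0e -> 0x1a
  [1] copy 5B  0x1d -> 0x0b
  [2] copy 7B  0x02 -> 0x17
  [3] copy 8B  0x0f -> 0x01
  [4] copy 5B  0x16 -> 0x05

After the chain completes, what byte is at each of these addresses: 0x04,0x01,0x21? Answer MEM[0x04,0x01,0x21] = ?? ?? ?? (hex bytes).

#0 dst[0x1a+5] := {0xd1,0x56,0xb8,0xab,0x9b}
#1 dst[0x0b+5] := {0xab,0x9b,0x52,0x25,0xc7}
#2 dst[0x17+7] := {0x27,0xde,0x2d,0x20,0x83,0xfc,0x04}
#3 dst[0x01+8] := {0xc7,0xb8,0xab,0x9b,0x8e,0x05,0x5c,0x32}
#4 dst[0x05+5] := {0x32,0x27,0xde,0x2d,0x20}
query mem[0x04]=0x9b, mem[0x01]=0xc7, mem[0x21]=0xc7

MEM[0x04,0x01,0x21] = 9b c7 c7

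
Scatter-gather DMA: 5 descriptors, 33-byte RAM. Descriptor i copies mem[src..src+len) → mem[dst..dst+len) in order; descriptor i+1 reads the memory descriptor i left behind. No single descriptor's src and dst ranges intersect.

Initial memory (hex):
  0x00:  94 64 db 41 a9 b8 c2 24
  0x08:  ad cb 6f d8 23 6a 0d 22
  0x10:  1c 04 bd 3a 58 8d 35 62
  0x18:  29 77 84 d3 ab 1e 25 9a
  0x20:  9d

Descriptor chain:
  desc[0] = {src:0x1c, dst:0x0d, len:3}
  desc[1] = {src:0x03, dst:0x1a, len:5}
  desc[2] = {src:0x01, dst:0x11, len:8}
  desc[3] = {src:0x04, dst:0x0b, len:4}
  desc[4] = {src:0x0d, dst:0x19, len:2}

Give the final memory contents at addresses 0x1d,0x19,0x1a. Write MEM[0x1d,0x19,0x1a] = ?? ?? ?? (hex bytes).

MEM[0x1d,0x19,0x1a] = c2 c2 24

[0] 0x1c->0x0d len=3 : ab 1e 25
[1] 0x03->0x1a len=5 : 41 a9 b8 c2 24
[2] 0x01->0x11 len=8 : 64 db 41 a9 b8 c2 24 ad
[3] 0x04->0x0b len=4 : a9 b8 c2 24
[4] 0x0d->0x19 len=2 : c2 24
query mem[0x1d]=0xc2, mem[0x19]=0xc2, mem[0x1a]=0x24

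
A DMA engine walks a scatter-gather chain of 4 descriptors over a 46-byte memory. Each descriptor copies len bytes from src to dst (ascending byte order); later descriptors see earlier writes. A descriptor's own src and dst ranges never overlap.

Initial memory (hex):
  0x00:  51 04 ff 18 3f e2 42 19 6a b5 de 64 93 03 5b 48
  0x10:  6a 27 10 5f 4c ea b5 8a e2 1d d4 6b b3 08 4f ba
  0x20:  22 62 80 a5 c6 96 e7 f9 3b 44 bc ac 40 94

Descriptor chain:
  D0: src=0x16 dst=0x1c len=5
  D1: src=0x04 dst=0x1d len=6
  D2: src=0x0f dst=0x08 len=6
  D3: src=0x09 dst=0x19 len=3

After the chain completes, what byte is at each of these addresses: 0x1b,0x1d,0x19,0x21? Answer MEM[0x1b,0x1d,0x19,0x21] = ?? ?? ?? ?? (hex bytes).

MEM[0x1b,0x1d,0x19,0x21] = 10 3f 6a 6a

#0 dst[0x1c+5] := {0xb5,0x8a,0xe2,0x1d,0xd4}
#1 dst[0x1d+6] := {0x3f,0xe2,0x42,0x19,0x6a,0xb5}
#2 dst[0x08+6] := {0x48,0x6a,0x27,0x10,0x5f,0x4c}
#3 dst[0x19+3] := {0x6a,0x27,0x10}
query mem[0x1b]=0x10, mem[0x1d]=0x3f, mem[0x19]=0x6a, mem[0x21]=0x6a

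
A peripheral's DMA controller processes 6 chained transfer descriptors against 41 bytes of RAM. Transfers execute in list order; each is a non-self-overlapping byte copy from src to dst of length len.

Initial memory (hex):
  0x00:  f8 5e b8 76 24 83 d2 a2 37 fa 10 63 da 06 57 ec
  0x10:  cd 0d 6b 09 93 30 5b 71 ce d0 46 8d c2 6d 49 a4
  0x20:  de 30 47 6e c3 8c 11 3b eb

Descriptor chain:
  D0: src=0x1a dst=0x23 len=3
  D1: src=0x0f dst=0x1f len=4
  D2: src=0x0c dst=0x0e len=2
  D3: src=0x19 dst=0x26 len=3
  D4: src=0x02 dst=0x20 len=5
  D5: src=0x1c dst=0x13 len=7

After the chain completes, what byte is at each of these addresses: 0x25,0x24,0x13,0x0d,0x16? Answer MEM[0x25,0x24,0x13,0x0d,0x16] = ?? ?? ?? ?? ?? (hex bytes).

D0: mem[0x23..0x25] <- [46 8d c2]
D1: mem[0x1f..0x22] <- [ec cd 0d 6b]
D2: mem[0x0e..0x0f] <- [da 06]
D3: mem[0x26..0x28] <- [d0 46 8d]
D4: mem[0x20..0x24] <- [b8 76 24 83 d2]
D5: mem[0x13..0x19] <- [c2 6d 49 ec b8 76 24]
query mem[0x25]=0xc2, mem[0x24]=0xd2, mem[0x13]=0xc2, mem[0x0d]=0x06, mem[0x16]=0xec

MEM[0x25,0x24,0x13,0x0d,0x16] = c2 d2 c2 06 ec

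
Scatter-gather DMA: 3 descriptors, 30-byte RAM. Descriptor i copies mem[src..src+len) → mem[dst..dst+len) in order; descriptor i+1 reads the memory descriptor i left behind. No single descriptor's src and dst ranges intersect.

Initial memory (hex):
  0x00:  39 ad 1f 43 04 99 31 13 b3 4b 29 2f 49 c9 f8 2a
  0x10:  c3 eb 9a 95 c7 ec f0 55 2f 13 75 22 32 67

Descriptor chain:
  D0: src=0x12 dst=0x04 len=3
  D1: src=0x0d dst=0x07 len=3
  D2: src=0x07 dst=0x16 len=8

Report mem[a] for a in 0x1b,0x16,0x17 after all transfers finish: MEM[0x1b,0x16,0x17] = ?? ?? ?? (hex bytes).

MEM[0x1b,0x16,0x17] = 49 c9 f8

  after D0: wrote 3B at 0x04 = 9a95c7
  after D1: wrote 3B at 0x07 = c9f82a
  after D2: wrote 8B at 0x16 = c9f82a292f49c9f8
query mem[0x1b]=0x49, mem[0x16]=0xc9, mem[0x17]=0xf8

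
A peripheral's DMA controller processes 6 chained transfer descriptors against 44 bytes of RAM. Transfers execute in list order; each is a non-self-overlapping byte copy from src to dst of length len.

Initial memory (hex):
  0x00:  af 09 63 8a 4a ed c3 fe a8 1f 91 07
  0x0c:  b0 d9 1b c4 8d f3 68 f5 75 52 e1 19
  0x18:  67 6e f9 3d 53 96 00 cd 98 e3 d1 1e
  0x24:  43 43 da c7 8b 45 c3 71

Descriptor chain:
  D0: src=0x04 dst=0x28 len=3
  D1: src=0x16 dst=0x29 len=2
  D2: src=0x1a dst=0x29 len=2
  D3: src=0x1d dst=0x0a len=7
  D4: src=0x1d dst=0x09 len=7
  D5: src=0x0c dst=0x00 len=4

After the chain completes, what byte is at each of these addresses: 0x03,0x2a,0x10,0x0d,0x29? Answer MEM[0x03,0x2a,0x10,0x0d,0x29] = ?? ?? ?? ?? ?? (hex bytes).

MEM[0x03,0x2a,0x10,0x0d,0x29] = 1e 3d 1e e3 f9

  after D0: wrote 3B at 0x28 = 4aedc3
  after D1: wrote 2B at 0x29 = e119
  after D2: wrote 2B at 0x29 = f93d
  after D3: wrote 7B at 0x0a = 9600cd98e3d11e
  after D4: wrote 7B at 0x09 = 9600cd98e3d11e
  after D5: wrote 4B at 0x00 = 98e3d11e
query mem[0x03]=0x1e, mem[0x2a]=0x3d, mem[0x10]=0x1e, mem[0x0d]=0xe3, mem[0x29]=0xf9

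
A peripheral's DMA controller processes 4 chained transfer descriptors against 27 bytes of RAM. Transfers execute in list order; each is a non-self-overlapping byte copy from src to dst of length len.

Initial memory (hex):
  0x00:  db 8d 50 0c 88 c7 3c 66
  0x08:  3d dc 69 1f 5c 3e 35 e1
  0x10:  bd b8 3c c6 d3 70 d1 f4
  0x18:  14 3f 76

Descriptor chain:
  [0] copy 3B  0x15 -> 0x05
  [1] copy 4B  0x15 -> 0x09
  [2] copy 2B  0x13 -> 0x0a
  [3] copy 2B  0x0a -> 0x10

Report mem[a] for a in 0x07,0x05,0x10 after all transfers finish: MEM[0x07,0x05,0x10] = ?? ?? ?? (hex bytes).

MEM[0x07,0x05,0x10] = f4 70 c6

#0 dst[0x05+3] := {0x70,0xd1,0xf4}
#1 dst[0x09+4] := {0x70,0xd1,0xf4,0x14}
#2 dst[0x0a+2] := {0xc6,0xd3}
#3 dst[0x10+2] := {0xc6,0xd3}
query mem[0x07]=0xf4, mem[0x05]=0x70, mem[0x10]=0xc6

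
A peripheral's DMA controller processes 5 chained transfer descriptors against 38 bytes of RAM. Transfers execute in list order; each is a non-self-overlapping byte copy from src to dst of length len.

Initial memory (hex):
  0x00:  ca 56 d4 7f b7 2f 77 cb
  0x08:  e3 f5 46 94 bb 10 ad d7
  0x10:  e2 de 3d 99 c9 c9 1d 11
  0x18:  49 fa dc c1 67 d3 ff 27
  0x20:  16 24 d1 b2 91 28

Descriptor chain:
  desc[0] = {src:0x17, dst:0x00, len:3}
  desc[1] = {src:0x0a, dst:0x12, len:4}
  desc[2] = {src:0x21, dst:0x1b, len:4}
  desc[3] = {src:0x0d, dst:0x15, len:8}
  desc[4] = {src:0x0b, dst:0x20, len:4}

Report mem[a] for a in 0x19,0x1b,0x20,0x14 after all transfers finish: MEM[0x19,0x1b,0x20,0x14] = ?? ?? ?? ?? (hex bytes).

D0: mem[0x00..0x02] <- [11 49 fa]
D1: mem[0x12..0x15] <- [46 94 bb 10]
D2: mem[0x1b..0x1e] <- [24 d1 b2 91]
D3: mem[0x15..0x1c] <- [10 ad d7 e2 de 46 94 bb]
D4: mem[0x20..0x23] <- [94 bb 10 ad]
query mem[0x19]=0xde, mem[0x1b]=0x94, mem[0x20]=0x94, mem[0x14]=0xbb

MEM[0x19,0x1b,0x20,0x14] = de 94 94 bb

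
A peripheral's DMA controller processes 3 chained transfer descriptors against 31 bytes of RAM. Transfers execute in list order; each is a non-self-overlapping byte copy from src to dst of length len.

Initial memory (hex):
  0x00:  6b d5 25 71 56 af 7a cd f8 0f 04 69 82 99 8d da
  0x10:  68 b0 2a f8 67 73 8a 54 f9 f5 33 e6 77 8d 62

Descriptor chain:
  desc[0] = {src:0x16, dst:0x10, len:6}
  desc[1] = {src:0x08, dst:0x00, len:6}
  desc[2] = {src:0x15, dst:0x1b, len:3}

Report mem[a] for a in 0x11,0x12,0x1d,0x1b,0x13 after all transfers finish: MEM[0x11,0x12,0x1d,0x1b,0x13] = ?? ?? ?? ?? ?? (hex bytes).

[0] 0x16->0x10 len=6 : 8a 54 f9 f5 33 e6
[1] 0x08->0x00 len=6 : f8 0f 04 69 82 99
[2] 0x15->0x1b len=3 : e6 8a 54
query mem[0x11]=0x54, mem[0x12]=0xf9, mem[0x1d]=0x54, mem[0x1b]=0xe6, mem[0x13]=0xf5

MEM[0x11,0x12,0x1d,0x1b,0x13] = 54 f9 54 e6 f5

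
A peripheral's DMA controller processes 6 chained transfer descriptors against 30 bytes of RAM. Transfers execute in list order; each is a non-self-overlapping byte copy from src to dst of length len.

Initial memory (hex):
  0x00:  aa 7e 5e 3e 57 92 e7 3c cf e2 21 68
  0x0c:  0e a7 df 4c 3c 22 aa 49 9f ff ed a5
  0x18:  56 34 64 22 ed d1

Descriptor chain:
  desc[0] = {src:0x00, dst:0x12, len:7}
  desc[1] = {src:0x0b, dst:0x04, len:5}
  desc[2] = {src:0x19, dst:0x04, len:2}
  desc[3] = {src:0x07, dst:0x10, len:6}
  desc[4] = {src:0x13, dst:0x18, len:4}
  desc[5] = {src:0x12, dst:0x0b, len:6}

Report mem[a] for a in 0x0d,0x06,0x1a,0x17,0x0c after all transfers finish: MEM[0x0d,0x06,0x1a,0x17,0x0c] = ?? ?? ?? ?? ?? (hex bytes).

[0] 0x00->0x12 len=7 : aa 7e 5e 3e 57 92 e7
[1] 0x0b->0x04 len=5 : 68 0e a7 df 4c
[2] 0x19->0x04 len=2 : 34 64
[3] 0x07->0x10 len=6 : df 4c e2 21 68 0e
[4] 0x13->0x18 len=4 : 21 68 0e 57
[5] 0x12->0x0b len=6 : e2 21 68 0e 57 92
query mem[0x0d]=0x68, mem[0x06]=0xa7, mem[0x1a]=0x0e, mem[0x17]=0x92, mem[0x0c]=0x21

MEM[0x0d,0x06,0x1a,0x17,0x0c] = 68 a7 0e 92 21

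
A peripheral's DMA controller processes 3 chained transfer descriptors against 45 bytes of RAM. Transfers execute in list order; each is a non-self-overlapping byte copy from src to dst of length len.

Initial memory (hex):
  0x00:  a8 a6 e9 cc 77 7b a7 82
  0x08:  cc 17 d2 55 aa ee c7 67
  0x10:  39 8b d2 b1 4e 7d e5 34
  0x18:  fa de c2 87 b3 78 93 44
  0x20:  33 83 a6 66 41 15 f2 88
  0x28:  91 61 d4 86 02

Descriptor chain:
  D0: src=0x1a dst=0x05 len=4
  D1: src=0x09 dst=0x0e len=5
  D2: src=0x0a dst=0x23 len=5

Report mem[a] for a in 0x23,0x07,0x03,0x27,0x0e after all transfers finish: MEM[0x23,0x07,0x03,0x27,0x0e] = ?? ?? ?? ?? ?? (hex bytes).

D0: mem[0x05..0x08] <- [c2 87 b3 78]
D1: mem[0x0e..0x12] <- [17 d2 55 aa ee]
D2: mem[0x23..0x27] <- [d2 55 aa ee 17]
query mem[0x23]=0xd2, mem[0x07]=0xb3, mem[0x03]=0xcc, mem[0x27]=0x17, mem[0x0e]=0x17

MEM[0x23,0x07,0x03,0x27,0x0e] = d2 b3 cc 17 17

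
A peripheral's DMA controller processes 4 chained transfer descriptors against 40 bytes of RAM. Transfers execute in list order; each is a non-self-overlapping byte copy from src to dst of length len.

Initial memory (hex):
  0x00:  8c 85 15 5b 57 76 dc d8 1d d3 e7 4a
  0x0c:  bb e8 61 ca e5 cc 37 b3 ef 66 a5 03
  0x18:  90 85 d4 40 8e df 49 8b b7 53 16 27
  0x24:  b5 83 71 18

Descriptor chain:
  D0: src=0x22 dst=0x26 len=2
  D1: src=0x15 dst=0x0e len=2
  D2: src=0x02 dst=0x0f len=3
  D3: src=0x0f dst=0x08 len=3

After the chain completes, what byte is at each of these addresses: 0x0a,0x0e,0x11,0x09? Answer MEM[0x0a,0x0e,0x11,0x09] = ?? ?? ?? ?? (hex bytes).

MEM[0x0a,0x0e,0x11,0x09] = 57 66 57 5b

D0: mem[0x26..0x27] <- [16 27]
D1: mem[0x0e..0x0f] <- [66 a5]
D2: mem[0x0f..0x11] <- [15 5b 57]
D3: mem[0x08..0x0a] <- [15 5b 57]
query mem[0x0a]=0x57, mem[0x0e]=0x66, mem[0x11]=0x57, mem[0x09]=0x5b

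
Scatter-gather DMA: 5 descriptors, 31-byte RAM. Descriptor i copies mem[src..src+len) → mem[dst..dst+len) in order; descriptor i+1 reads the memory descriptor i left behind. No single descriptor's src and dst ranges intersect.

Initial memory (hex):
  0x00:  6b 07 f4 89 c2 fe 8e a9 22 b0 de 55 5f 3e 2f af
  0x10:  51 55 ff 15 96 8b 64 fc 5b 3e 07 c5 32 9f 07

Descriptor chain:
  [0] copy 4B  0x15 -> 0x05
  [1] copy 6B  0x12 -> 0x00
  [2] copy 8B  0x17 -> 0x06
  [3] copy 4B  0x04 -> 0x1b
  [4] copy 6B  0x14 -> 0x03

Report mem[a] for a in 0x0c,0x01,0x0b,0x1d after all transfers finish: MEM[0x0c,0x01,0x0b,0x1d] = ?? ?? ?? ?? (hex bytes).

D0: mem[0x05..0x08] <- [8b 64 fc 5b]
D1: mem[0x00..0x05] <- [ff 15 96 8b 64 fc]
D2: mem[0x06..0x0d] <- [fc 5b 3e 07 c5 32 9f 07]
D3: mem[0x1b..0x1e] <- [64 fc fc 5b]
D4: mem[0x03..0x08] <- [96 8b 64 fc 5b 3e]
query mem[0x0c]=0x9f, mem[0x01]=0x15, mem[0x0b]=0x32, mem[0x1d]=0xfc

MEM[0x0c,0x01,0x0b,0x1d] = 9f 15 32 fc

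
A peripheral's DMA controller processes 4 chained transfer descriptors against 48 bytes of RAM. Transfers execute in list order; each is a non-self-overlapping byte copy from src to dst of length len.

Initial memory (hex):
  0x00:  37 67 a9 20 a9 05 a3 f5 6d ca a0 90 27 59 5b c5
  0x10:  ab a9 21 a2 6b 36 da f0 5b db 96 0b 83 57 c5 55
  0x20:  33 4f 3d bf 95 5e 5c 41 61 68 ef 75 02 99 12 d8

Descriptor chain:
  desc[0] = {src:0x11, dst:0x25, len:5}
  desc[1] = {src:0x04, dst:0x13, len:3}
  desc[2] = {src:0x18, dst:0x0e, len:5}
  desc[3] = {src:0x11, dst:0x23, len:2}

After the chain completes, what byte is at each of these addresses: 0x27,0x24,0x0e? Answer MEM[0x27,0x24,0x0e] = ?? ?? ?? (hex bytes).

MEM[0x27,0x24,0x0e] = a2 83 5b

  after D0: wrote 5B at 0x25 = a921a26b36
  after D1: wrote 3B at 0x13 = a905a3
  after D2: wrote 5B at 0x0e = 5bdb960b83
  after D3: wrote 2B at 0x23 = 0b83
query mem[0x27]=0xa2, mem[0x24]=0x83, mem[0x0e]=0x5b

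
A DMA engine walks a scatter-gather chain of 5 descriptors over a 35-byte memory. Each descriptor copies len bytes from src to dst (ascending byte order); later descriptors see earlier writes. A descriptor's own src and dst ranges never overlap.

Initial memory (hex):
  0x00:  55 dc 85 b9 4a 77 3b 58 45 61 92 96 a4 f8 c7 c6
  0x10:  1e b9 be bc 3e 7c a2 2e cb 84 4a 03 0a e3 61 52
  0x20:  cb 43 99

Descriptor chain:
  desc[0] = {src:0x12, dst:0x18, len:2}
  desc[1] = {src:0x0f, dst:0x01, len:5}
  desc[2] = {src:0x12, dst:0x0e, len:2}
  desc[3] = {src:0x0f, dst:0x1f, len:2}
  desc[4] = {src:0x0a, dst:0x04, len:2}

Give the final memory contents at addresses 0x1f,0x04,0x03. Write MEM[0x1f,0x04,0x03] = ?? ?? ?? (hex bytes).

MEM[0x1f,0x04,0x03] = bc 92 b9

  after D0: wrote 2B at 0x18 = bebc
  after D1: wrote 5B at 0x01 = c61eb9bebc
  after D2: wrote 2B at 0x0e = bebc
  after D3: wrote 2B at 0x1f = bc1e
  after D4: wrote 2B at 0x04 = 9296
query mem[0x1f]=0xbc, mem[0x04]=0x92, mem[0x03]=0xb9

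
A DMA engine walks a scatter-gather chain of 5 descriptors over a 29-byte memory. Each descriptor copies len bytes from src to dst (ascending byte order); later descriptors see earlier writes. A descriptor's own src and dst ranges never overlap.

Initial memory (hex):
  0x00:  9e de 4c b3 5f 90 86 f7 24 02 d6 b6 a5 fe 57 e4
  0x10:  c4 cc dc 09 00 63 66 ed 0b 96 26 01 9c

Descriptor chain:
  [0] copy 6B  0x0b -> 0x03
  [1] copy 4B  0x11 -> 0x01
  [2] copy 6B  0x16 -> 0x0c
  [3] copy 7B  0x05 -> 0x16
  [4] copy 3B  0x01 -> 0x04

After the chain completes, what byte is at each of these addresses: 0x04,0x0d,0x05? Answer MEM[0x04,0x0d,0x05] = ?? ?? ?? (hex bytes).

D0: mem[0x03..0x08] <- [b6 a5 fe 57 e4 c4]
D1: mem[0x01..0x04] <- [cc dc 09 00]
D2: mem[0x0c..0x11] <- [66 ed 0b 96 26 01]
D3: mem[0x16..0x1c] <- [fe 57 e4 c4 02 d6 b6]
D4: mem[0x04..0x06] <- [cc dc 09]
query mem[0x04]=0xcc, mem[0x0d]=0xed, mem[0x05]=0xdc

MEM[0x04,0x0d,0x05] = cc ed dc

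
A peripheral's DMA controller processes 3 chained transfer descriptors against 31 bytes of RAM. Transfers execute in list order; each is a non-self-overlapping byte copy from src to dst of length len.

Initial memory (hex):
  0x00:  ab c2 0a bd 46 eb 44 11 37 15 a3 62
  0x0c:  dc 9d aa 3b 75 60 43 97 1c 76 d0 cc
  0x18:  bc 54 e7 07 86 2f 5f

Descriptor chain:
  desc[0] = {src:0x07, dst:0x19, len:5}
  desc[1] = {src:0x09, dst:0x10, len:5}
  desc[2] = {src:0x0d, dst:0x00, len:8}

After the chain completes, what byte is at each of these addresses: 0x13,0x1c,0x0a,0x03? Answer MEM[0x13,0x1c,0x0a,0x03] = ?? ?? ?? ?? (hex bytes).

  after D0: wrote 5B at 0x19 = 113715a362
  after D1: wrote 5B at 0x10 = 15a362dc9d
  after D2: wrote 8B at 0x00 = 9daa3b15a362dc9d
query mem[0x13]=0xdc, mem[0x1c]=0xa3, mem[0x0a]=0xa3, mem[0x03]=0x15

MEM[0x13,0x1c,0x0a,0x03] = dc a3 a3 15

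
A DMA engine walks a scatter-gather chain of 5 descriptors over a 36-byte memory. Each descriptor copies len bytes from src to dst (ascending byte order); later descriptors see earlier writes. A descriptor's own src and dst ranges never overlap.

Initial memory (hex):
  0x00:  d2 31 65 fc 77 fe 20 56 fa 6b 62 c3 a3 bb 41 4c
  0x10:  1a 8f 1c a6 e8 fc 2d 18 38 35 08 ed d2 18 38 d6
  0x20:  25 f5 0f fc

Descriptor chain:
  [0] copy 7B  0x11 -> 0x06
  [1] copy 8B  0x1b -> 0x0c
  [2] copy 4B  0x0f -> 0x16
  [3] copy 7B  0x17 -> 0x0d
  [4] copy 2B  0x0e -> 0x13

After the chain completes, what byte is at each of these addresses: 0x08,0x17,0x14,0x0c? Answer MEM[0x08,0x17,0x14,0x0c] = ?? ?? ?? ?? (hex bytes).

  after D0: wrote 7B at 0x06 = 8f1ca6e8fc2d18
  after D1: wrote 8B at 0x0c = edd21838d625f50f
  after D2: wrote 4B at 0x16 = 38d625f5
  after D3: wrote 7B at 0x0d = d625f508edd218
  after D4: wrote 2B at 0x13 = 25f5
query mem[0x08]=0xa6, mem[0x17]=0xd6, mem[0x14]=0xf5, mem[0x0c]=0xed

MEM[0x08,0x17,0x14,0x0c] = a6 d6 f5 ed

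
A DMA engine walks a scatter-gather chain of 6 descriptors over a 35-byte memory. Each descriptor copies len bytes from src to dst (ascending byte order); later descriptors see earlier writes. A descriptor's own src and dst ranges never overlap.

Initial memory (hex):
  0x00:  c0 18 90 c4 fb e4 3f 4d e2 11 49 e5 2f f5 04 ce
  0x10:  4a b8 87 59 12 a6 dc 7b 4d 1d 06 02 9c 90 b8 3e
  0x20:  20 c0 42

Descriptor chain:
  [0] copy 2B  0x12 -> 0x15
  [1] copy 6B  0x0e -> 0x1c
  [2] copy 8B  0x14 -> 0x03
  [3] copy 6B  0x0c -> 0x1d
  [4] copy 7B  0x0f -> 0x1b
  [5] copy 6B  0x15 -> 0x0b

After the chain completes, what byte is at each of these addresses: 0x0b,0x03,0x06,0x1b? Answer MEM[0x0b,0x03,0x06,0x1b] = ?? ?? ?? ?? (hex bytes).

D0: mem[0x15..0x16] <- [87 59]
D1: mem[0x1c..0x21] <- [04 ce 4a b8 87 59]
D2: mem[0x03..0x0a] <- [12 87 59 7b 4d 1d 06 02]
D3: mem[0x1d..0x22] <- [2f f5 04 ce 4a b8]
D4: mem[0x1b..0x21] <- [ce 4a b8 87 59 12 87]
D5: mem[0x0b..0x10] <- [87 59 7b 4d 1d 06]
query mem[0x0b]=0x87, mem[0x03]=0x12, mem[0x06]=0x7b, mem[0x1b]=0xce

MEM[0x0b,0x03,0x06,0x1b] = 87 12 7b ce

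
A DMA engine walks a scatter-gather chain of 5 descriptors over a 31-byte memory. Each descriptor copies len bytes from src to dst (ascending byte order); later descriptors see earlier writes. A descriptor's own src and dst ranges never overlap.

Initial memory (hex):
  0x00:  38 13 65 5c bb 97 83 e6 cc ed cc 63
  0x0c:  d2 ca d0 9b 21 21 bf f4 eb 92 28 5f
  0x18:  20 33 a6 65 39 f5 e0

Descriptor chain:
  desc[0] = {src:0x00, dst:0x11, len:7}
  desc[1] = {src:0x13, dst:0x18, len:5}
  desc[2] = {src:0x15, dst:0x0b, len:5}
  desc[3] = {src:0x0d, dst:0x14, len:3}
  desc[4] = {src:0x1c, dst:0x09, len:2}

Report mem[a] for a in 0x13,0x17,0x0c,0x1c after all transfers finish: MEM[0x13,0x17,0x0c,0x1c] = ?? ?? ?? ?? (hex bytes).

MEM[0x13,0x17,0x0c,0x1c] = 65 83 97 83

#0 dst[0x11+7] := {0x38,0x13,0x65,0x5c,0xbb,0x97,0x83}
#1 dst[0x18+5] := {0x65,0x5c,0xbb,0x97,0x83}
#2 dst[0x0b+5] := {0xbb,0x97,0x83,0x65,0x5c}
#3 dst[0x14+3] := {0x83,0x65,0x5c}
#4 dst[0x09+2] := {0x83,0xf5}
query mem[0x13]=0x65, mem[0x17]=0x83, mem[0x0c]=0x97, mem[0x1c]=0x83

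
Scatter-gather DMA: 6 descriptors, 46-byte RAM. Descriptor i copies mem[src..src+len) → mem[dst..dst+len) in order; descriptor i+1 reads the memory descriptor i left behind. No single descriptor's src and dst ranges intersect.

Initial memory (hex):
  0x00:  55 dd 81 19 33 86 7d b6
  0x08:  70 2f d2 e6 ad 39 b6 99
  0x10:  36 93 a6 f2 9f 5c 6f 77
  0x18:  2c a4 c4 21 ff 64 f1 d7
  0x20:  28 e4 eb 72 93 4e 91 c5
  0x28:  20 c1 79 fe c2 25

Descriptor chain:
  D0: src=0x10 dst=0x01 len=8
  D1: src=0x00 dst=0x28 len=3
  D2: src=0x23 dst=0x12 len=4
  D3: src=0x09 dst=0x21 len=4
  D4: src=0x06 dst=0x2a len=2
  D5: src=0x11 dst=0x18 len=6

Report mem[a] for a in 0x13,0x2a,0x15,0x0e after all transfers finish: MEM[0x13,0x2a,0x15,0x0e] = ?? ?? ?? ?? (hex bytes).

#0 dst[0x01+8] := {0x36,0x93,0xa6,0xf2,0x9f,0x5c,0x6f,0x77}
#1 dst[0x28+3] := {0x55,0x36,0x93}
#2 dst[0x12+4] := {0x72,0x93,0x4e,0x91}
#3 dst[0x21+4] := {0x2f,0xd2,0xe6,0xad}
#4 dst[0x2a+2] := {0x5c,0x6f}
#5 dst[0x18+6] := {0x93,0x72,0x93,0x4e,0x91,0x6f}
query mem[0x13]=0x93, mem[0x2a]=0x5c, mem[0x15]=0x91, mem[0x0e]=0xb6

MEM[0x13,0x2a,0x15,0x0e] = 93 5c 91 b6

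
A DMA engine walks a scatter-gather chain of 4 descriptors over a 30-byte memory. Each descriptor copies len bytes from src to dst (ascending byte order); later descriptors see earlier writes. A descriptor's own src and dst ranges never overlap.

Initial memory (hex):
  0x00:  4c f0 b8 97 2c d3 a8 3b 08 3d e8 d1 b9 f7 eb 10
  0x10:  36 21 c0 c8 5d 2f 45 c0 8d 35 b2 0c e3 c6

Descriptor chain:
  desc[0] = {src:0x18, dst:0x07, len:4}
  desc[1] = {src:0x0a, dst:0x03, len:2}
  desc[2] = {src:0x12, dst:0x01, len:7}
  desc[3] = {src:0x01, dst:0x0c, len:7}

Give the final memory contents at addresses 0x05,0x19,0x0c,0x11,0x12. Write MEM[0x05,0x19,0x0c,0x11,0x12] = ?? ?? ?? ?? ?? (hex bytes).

#0 dst[0x07+4] := {0x8d,0x35,0xb2,0x0c}
#1 dst[0x03+2] := {0x0c,0xd1}
#2 dst[0x01+7] := {0xc0,0xc8,0x5d,0x2f,0x45,0xc0,0x8d}
#3 dst[0x0c+7] := {0xc0,0xc8,0x5d,0x2f,0x45,0xc0,0x8d}
query mem[0x05]=0x45, mem[0x19]=0x35, mem[0x0c]=0xc0, mem[0x11]=0xc0, mem[0x12]=0x8d

MEM[0x05,0x19,0x0c,0x11,0x12] = 45 35 c0 c0 8d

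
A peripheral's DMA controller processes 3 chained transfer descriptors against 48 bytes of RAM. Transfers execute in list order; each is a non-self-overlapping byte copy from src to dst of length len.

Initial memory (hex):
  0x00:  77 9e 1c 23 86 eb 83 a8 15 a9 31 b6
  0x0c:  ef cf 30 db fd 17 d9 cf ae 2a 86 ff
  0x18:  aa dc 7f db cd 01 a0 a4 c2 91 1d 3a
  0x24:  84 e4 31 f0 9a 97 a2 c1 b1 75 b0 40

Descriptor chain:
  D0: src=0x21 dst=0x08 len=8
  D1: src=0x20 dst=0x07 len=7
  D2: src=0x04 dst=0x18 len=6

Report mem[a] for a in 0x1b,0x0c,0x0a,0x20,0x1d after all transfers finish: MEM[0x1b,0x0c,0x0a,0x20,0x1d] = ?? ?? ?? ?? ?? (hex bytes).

D0: mem[0x08..0x0f] <- [91 1d 3a 84 e4 31 f0 9a]
D1: mem[0x07..0x0d] <- [c2 91 1d 3a 84 e4 31]
D2: mem[0x18..0x1d] <- [86 eb 83 c2 91 1d]
query mem[0x1b]=0xc2, mem[0x0c]=0xe4, mem[0x0a]=0x3a, mem[0x20]=0xc2, mem[0x1d]=0x1d

MEM[0x1b,0x0c,0x0a,0x20,0x1d] = c2 e4 3a c2 1d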